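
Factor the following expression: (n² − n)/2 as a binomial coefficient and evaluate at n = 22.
C(n,2); C(22,2) = 231
(n² − n)/2 = n(n−1)/2 = C(n,2). At n = 22: C(22,2) = 231.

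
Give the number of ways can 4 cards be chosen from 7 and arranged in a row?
840

P(7,4) = 7!/(7-4)! = 840.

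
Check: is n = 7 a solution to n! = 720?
7! = 7·6! = 7·720 = 5,040, which does not equal 720.

Answer: No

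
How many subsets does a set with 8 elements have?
256
Each element can be included or excluded: 2^8 = 256.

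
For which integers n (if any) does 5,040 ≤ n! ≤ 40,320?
7, 8

Working:
n! is strictly increasing; 7! = 5,040 and 8! = 40,320, so valid n = 7, 8.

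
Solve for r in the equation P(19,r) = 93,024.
P(19,r) = 19·18·…·(19−r+1), a product of r factors. Multiplying down from 19: 19 = 19; 19·18 = 342; 19·18·17 = 5,814; 19·18·17·16 = 93,024 ✓ (4 factors). So r = 4.
Final answer: 4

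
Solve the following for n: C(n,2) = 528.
33

Reasoning: C(n,2) = n(n−1)/2! is increasing in n, and n(n−1) = 2!·528 = 1,056 ≈ (n−0.5)^2 gives n ≈ 33.0. Check: C(31,2) = 465, C(32,2) = 496, C(33,2) = 528 ✓. So n = 33.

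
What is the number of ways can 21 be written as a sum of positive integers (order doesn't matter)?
792

Explanation: Pentagonal recurrence p(n) = p(n−1) + p(n−2) − p(n−5) − p(n−7) + …: p(21) = p(20) + p(19) − p(16) − p(14) + p(9) + p(6) = 627 + 490 − 231 − 135 + 30 + 11 = 792.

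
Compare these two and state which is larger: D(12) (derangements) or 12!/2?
12!/2

Reasoning: D(12) = (12-1)·[D(11) + D(10)] = 11·[14,684,570 + 1,334,961] = 176,214,841; 12!/2 = 479,001,600/2 = 239,500,800.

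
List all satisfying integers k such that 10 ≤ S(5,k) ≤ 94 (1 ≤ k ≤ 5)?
2, 3, 4

Solution: S(5,1)=1; S(5,2)=15; S(5,3)=25; S(5,4)=10; S(5,5)=1. So valid k = 2, 3, 4.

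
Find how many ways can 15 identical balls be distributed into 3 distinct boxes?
136

Reasoning: C(15+3-1, 3-1) = C(17, 2) = 136.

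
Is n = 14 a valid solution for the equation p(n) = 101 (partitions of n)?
No

Solution: Pentagonal recurrence p(n) = p(n−1) + p(n−2) − p(n−5) − p(n−7) + …: p(14) = p(13) + p(12) − p(9) − p(7) + p(2) = 101 + 77 − 30 − 15 + 2 = 135, which does not equal 101.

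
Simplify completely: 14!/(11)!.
2,184
This equals 14×13×12 = 2,184.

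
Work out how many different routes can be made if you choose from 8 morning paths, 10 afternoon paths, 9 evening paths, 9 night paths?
6,480

Solution: By the multiplication principle: 8 × 10 × 9 × 9 = 6,480.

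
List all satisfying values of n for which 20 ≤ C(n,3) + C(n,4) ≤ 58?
6

Working:
C(5,3)+C(5,4)=15; C(6,3)+C(6,4)=35; C(7,3)+C(7,4)=70. So valid n = 6.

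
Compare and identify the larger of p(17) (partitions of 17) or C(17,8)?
Pentagonal recurrence p(n) = p(n−1) + p(n−2) − p(n−5) − p(n−7) + …: p(17) = p(16) + p(15) − p(12) − p(10) + p(5) + p(2) = 231 + 176 − 77 − 42 + 7 + 2 = 297; C(17,8) = 24,310.

Answer: C(17,8)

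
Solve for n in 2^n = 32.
5

Reasoning: 2^5 = 32, so n = 5.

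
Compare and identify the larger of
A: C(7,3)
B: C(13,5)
B

Explanation: A=C(7,3)=35, B=C(13,5)=1,287.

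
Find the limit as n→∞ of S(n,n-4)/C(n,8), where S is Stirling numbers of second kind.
The leading term of S(n,n-4) as a polynomial in n is (7)!!·C(n,8), so the ratio → (7)!! = 105.
Final answer: 105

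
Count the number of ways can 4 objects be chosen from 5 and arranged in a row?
120

P(5,4) = 5!/(5-4)! = 120.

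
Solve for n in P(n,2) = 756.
28
P(n,2) = n(n−1) is increasing in n; n(n−1) ≈ (n−0.5)^2 = 756 gives n ≈ 28.0. Check: P(26,2) = 650, P(27,2) = 702, P(28,2) = 756 ✓. So n = 28.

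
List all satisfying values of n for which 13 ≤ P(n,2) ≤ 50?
5, 6, 7

Explanation: P(4,2)=12; P(5,2)=20; P(6,2)=30; P(7,2)=42; P(8,2)=56. So valid n = 5, 6, 7.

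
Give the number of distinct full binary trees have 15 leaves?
2,674,440

Using the Catalan number formula: C_n = C(2n, n) / (n+1)
C_14 = C(28, 14) / (14+1)
     = 40116600 / 15
     = 2,674,440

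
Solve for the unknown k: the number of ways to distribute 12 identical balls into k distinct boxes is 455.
4

Stars and bars: the count is C(12+k−1, k−1), increasing in k. k=2: C(13,1) = 13, k=3: C(14,2) = 91, k=4: C(15,3) = 455 ✓. So k = 4.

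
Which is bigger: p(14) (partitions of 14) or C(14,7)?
C(14,7)
Pentagonal recurrence p(n) = p(n−1) + p(n−2) − p(n−5) − p(n−7) + …: p(14) = p(13) + p(12) − p(9) − p(7) + p(2) = 101 + 77 − 30 − 15 + 2 = 135; C(14,7) = 3,432.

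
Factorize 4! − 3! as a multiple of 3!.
3 × 3! = 18

Explanation: 4! − 3! = 4·3! − 3! = (4 − 1)·3! = 3 × 3! = 18.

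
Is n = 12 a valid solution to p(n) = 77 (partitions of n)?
Yes

Working:
Pentagonal recurrence p(n) = p(n−1) + p(n−2) − p(n−5) − p(n−7) + …: p(12) = p(11) + p(10) − p(7) − p(5) + p(0) = 56 + 42 − 15 − 7 + 1 = 77, which equals 77.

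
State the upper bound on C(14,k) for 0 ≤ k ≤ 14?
3,432
Maximum at k = 7: C(14,7) = 3,432.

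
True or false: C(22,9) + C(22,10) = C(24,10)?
Pascal's identity gives C(23,10) = 1,144,066, whereas C(24,10) = 1,961,256.

Answer: False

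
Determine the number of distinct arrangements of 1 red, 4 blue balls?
5

Solution: Multinomial: 5!/(1! × 4!) = 5.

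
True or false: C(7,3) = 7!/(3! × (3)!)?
False

Solution: The correct denominator is 3!×4!, giving C(7,3) = 35; the stated RHS is 7!/(3!×3!) = 140 ≠ 35, so the statement does not hold.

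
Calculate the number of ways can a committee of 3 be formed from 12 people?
220

Solution: C(12,3) = 12! / (3! × (12-3)!)
         = 12! / (3! × 9!)
         = 220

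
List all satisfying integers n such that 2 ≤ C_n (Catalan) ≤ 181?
2, 3, 4, 5, 6

Working:
C_1=1; C_2=2; C_3=5; C_4=14; C_5=42; C_6=132; C_7=429. So valid n = 2, 3, 4, 5, 6.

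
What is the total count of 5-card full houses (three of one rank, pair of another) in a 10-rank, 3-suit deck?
270
Triple rank: 10. Triple suits: C(3,3)=1. Pair rank: 9. Pair suits: C(3,2)=3. Total: 270.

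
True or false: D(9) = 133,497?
False

Solution: Derangements of 9 elements: D(9) = (9-1)·[D(8) + D(7)] = 8·[14,833 + 1,854] = 133,496.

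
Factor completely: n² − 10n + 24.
(n − 4)(n − 6)

Seek roots whose sum is 10 and product is 24: (4, 6). So n² − 10n + 24 = (n − 4)(n − 6).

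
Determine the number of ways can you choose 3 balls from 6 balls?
20

C(6,3) = 6! / (3! × (6-3)!)
         = 6! / (3! × 3!)
         = 20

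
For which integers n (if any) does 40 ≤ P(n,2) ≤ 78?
P(6,2)=30; P(7,2)=42; P(8,2)=56; P(9,2)=72; P(10,2)=90. So valid n = 7, 8, 9.

Answer: 7, 8, 9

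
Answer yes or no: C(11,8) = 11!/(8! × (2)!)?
No

Working:
The correct denominator is 8!×3!, giving C(11,8) = 165; the stated RHS is 11!/(8!×2!) = 495 ≠ 165, so the statement does not hold.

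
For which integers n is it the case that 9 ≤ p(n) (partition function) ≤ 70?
Tabulating p(n) via p(n) = p(n−1) + p(n−2) − p(n−5) − p(n−7) + …: p(5)=7; p(6)=11; p(7)=15; p(8)=22; p(9)=30; p(10)=42; p(11)=56; p(12)=77. So valid n = 6, 7, 8, 9, 10, 11.
Final answer: 6, 7, 8, 9, 10, 11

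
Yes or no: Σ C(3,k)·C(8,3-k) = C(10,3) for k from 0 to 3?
No

Vandermonde's identity gives C(11,3) = 165; RHS C(10,3) = 120.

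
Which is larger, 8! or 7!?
8!
8!=40,320, 7!=5,040. 8! > 7!.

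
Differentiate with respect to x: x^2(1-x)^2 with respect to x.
2x^1(1-x)^2 - 2x^2(1-x)^1

Reasoning: Product rule: 2x^{1}(1-x)^{2} + x^2·(-2)(1-x)^{1}.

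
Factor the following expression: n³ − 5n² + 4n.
n³ − 5n² + 4n = n(n² − 5n + 4) = n(n − 1)(n − 4).
Final answer: n(n − 1)(n − 4)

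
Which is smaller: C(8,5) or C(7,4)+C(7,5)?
By Pascal's identity: C(8,5) = C(7,4)+C(7,5) = 56. Equal.

Answer: Equal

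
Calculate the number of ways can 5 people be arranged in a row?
120

Working:
Arrangements of 5 distinct objects: 5! = 120.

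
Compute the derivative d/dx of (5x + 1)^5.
25(5x + 1)^4

Chain rule: 5(5x+1)^{4} × 5 = 25(5x+1)^{4}.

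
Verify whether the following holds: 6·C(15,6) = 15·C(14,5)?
Absorption identity k·C(n,k) = n·C(n-1,k-1). LHS = 6·5005 = 30,030; RHS = 15·2002 = 30,030.

Answer: True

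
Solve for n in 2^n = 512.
9

Solution: 2^9 = 512, so n = 9.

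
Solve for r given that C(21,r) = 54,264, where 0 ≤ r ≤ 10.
C(21,r) is increasing for 0 ≤ r ≤ 10. Stepping up (C(21,r+1) = C(21,r)·(21−r)/(r+1)): C(21,1) = 21, C(21,2) = 210, C(21,3) = 1,330, C(21,4) = 5,985, C(21,5) = 20,349, C(21,6) = 54,264 ✓. So r = 6.
Final answer: 6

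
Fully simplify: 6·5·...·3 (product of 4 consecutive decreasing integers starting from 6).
360

Explanation: This is P(6,4) = 6!/(2)! = 360.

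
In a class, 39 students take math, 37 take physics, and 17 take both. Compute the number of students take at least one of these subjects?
|A∪B| = |A|+|B|-|A∩B| = 39+37-17 = 59.

Answer: 59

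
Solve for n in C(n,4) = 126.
9

Solution: C(n,4) = n(n−1)(n−2)(n−3)/4! is increasing in n, and n(n−1)(n−2)(n−3) = 4!·126 = 3,024 ≈ (n−1.5)^4 gives n ≈ 8.9. Check: C(7,4) = 35, C(8,4) = 70, C(9,4) = 126 ✓. So n = 9.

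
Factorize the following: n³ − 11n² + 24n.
n³ − 11n² + 24n = n(n² − 11n + 24) = n(n − 3)(n − 8).

Answer: n(n − 3)(n − 8)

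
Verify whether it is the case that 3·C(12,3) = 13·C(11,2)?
False

Explanation: Absorption identity k·C(n,k) = n·C(n-1,k-1). LHS = 3·220 = 660; RHS = 13·55 = 715.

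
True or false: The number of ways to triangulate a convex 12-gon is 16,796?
Triangulations of a convex 12-gon are counted by the Catalan number C_10: C_10 = C(20,10)/(10+1) = 184,756/11 = 16,796.

Answer: True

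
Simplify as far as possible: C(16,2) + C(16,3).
680
By Pascal's identity: C(17,3) = 680.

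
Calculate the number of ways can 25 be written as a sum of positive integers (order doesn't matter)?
Pentagonal recurrence p(n) = p(n−1) + p(n−2) − p(n−5) − p(n−7) + …: p(25) = p(24) + p(23) − p(20) − p(18) + p(13) + p(10) − p(3) = 1,575 + 1,255 − 627 − 385 + 101 + 42 − 3 = 1,958.

Answer: 1,958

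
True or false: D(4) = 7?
False

Derangements of 4 elements: D(4) = (4-1)·[D(3) + D(2)] = 3·[2 + 1] = 9.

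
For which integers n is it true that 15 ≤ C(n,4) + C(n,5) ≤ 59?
6, 7

Solution: C(5,4)+C(5,5)=6; C(6,4)+C(6,5)=21; C(7,4)+C(7,5)=56; C(8,4)+C(8,5)=126. So valid n = 6, 7.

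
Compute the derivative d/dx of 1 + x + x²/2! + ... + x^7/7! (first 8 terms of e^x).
Differentiating term by term gives the first 7 terms of e^x.

Answer: 1 + x + x²/2! + ... + x^6/6!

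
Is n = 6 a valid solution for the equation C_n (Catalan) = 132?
Yes

Explanation: C_6 = C(12,6)/(6+1) = 924/7 = 132, which equals 132.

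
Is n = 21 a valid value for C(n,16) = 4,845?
No

Explanation: C(21,16) = 21·20·19·18·17·16·15·14·13·12·11·10·9·8·7·6/16! = 425,757,851,430,912,000/20,922,789,888,000 = 20,349, which does not equal 4,845.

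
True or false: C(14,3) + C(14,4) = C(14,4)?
Pascal's identity gives C(15,4) = 1,365, whereas C(14,4) = 1,001.
Final answer: False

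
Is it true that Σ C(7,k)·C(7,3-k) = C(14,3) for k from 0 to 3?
True

Explanation: Vandermonde's identity gives C(14,3) = 364; RHS C(14,3) = 364.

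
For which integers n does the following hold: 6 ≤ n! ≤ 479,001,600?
n! is strictly increasing; 3! = 6 and 12! = 479,001,600, so valid n = 3, 4, 5, 6, 7, 8, 9, 10, 11, 12.
Final answer: 3, 4, 5, 6, 7, 8, 9, 10, 11, 12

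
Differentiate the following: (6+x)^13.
13(6+x)^12

Reasoning: Using the power rule: d/dx (6+x)^13 = 13(6+x)^{12}.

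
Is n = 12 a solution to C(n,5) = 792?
Yes
C(12,5) = 12·11·10·9·8/5! = 95,040/120 = 792, which equals 792.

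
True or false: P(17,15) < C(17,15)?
False
P(17,15) = 177,843,714,048,000 and C(17,15) = 136; P(n,r) = r! × C(n,r) so P > C whenever r ≥ 2.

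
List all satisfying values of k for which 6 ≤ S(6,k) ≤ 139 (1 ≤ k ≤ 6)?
2, 3, 4, 5

Solution: S(6,1)=1; S(6,2)=31; S(6,3)=90; S(6,4)=65; S(6,5)=15; S(6,6)=1. So valid k = 2, 3, 4, 5.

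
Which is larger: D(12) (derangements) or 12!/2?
12!/2
D(12) = (12-1)·[D(11) + D(10)] = 11·[14,684,570 + 1,334,961] = 176,214,841; 12!/2 = 479,001,600/2 = 239,500,800.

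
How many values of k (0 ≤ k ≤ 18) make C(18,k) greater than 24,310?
5

Row 18 is unimodal and symmetric about k=18/2. C(18,6)=18,564 ≤ 24,310; C(18,7)=31,824 > 24,310; by symmetry C(18,k) > 24,310 for k = 7..11. That's 11 - 7 + 1 = 5 values.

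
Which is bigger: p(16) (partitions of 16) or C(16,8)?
C(16,8)

Solution: Pentagonal recurrence p(n) = p(n−1) + p(n−2) − p(n−5) − p(n−7) + …: p(16) = p(15) + p(14) − p(11) − p(9) + p(4) + p(1) = 176 + 135 − 56 − 30 + 5 + 1 = 231; C(16,8) = 12,870.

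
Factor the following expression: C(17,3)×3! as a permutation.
P(17,3)
C(17,3)×3! = [17!/(3!(14)!)]×3! = 17!/(14)! = P(17,3) = 4,080.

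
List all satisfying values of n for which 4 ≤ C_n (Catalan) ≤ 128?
3, 4, 5

Reasoning: C_2=2; C_3=5; C_4=14; C_5=42; C_6=132. So valid n = 3, 4, 5.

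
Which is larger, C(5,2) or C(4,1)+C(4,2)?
Equal
By Pascal's identity: C(5,2) = C(4,1)+C(4,2) = 10. Equal.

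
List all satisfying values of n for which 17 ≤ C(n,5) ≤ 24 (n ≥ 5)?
7

Reasoning: C(6,5)=6; C(7,5)=21; C(8,5)=56. So valid n = 7.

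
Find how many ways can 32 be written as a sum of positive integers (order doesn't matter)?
Pentagonal recurrence p(n) = p(n−1) + p(n−2) − p(n−5) − p(n−7) + …: p(32) = p(31) + p(30) − p(27) − p(25) + p(20) + p(17) − p(10) − p(6) = 6,842 + 5,604 − 3,010 − 1,958 + 627 + 297 − 42 − 11 = 8,349.

Answer: 8,349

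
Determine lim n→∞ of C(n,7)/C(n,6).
C(n,7)/C(n,6) = (n-6)/7 → ∞ as n → ∞.

Answer: ∞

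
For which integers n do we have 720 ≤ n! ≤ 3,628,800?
6, 7, 8, 9, 10
n! is strictly increasing; 6! = 720 and 10! = 3,628,800, so valid n = 6, 7, 8, 9, 10.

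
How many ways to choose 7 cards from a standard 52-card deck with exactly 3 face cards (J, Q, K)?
20,105,800

Explanation: 12 face cards and 40 non-face cards: C(12,3) × C(40,4) = 220 × 91,390 = 20,105,800.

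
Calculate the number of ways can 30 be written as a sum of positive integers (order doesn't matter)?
5,604
Pentagonal recurrence p(n) = p(n−1) + p(n−2) − p(n−5) − p(n−7) + …: p(30) = p(29) + p(28) − p(25) − p(23) + p(18) + p(15) − p(8) − p(4) = 4,565 + 3,718 − 1,958 − 1,255 + 385 + 176 − 22 − 5 = 5,604.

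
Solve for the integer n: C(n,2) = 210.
21

Explanation: C(n,2) = n(n−1)/2! is increasing in n, and n(n−1) = 2!·210 = 420 ≈ (n−0.5)^2 gives n ≈ 21.0. Check: C(19,2) = 171, C(20,2) = 190, C(21,2) = 210 ✓. So n = 21.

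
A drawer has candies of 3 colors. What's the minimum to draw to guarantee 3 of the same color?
7
Worst case: 2 of each = 6. One more: 7.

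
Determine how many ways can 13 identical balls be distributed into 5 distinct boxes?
2,380

C(13+5-1, 5-1) = C(17, 4) = 2,380.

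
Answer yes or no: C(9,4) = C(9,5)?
Symmetry C(n,k) = C(n,n-k): C(9,4) = 126 and C(9,5) = 126. Both sides agree, so the statement holds.

Answer: Yes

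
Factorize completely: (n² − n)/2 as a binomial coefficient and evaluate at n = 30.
C(n,2); C(30,2) = 435

(n² − n)/2 = n(n−1)/2 = C(n,2). At n = 30: C(30,2) = 435.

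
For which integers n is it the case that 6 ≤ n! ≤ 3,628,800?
n! is strictly increasing; 3! = 6 and 10! = 3,628,800, so valid n = 3, 4, 5, 6, 7, 8, 9, 10.
Final answer: 3, 4, 5, 6, 7, 8, 9, 10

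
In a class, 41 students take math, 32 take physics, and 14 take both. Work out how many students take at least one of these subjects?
|A∪B| = |A|+|B|-|A∩B| = 41+32-14 = 59.
Final answer: 59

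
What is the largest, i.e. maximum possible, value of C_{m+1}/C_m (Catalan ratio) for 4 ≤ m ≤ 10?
7/2

Solution: C_{m+1}/C_m = 2(2m+1)/(m+2), which increases with m. Maximum at m = 10: 2·21/12 = 7/2.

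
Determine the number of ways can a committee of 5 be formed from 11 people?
C(11,5) = 11! / (5! × (11-5)!)
         = 11! / (5! × 6!)
         = 462
Final answer: 462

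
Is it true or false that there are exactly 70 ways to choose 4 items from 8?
True

Explanation: C(8,4) = 70.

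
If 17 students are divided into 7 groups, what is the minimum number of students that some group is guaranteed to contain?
3

Solution: Pigeonhole: ⌈17/7⌉ = 3.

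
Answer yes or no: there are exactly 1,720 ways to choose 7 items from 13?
C(13,7) = 1,716 ≠ 1720.
Final answer: No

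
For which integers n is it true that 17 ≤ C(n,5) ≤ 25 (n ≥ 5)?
7

Reasoning: C(6,5)=6; C(7,5)=21; C(8,5)=56. So valid n = 7.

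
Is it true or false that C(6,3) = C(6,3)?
Symmetry C(n,k) = C(n,n-k): C(6,3) = 20 and C(6,3) = 20. Both sides agree, so the statement holds.
Final answer: True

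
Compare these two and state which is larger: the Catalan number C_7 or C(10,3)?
C_7

Explanation: C_7 = C(14,7)/(7+1) = 3,432/8 = 429; C(10,3) = 120.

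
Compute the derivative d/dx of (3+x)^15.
15(3+x)^14

Using the power rule: d/dx (3+x)^15 = 15(3+x)^{14}.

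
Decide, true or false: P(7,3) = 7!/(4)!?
True
Permutation formula P(n,k) = n!/(n-k)!: 7!/4! = 5,040/24 = 210 = P(7,3). The statement holds.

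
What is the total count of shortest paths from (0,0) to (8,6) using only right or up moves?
3,003

Working:
Choose 8 rights from 14 moves: C(14,8) = 3,003.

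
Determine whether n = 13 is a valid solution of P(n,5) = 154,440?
P(13,5) = 13·12·11·10·9 = 154,440, which equals 154,440.

Answer: Yes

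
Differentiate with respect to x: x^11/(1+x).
(11x^10(1+x) - x^11)/(1+x)²

Quotient rule: [11x^{10}(1+x) - x^11]/(1+x)².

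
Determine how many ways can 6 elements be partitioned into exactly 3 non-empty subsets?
90
This equals S(6,3), the Stirling number of the 2nd kind.
Using the Stirling recurrence: S(n,k) = k·S(n-1,k) + S(n-1,k-1)
S(6,3) = 3·S(5,3) + S(5,2)
         = 3·25 + 15
         = 75 + 15
         = 90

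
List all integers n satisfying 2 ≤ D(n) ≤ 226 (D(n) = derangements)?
3, 4, 5

Reasoning: Using D(n) = (n−1)[D(n−1) + D(n−2)] with D(1)=0, D(2)=1: D(2)=1; D(3)=2; D(4)=9; D(5)=44; D(6)=265. So valid n = 3, 4, 5.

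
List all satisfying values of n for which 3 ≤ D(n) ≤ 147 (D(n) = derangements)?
4, 5
Using D(n) = (n−1)[D(n−1) + D(n−2)] with D(1)=0, D(2)=1: D(3)=2; D(4)=9; D(5)=44; D(6)=265. So valid n = 4, 5.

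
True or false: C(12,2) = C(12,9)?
C(12,2) = 66 but C(12,9) = 220; symmetry gives C(12,2) = C(12,10), not C(12,9).
Final answer: False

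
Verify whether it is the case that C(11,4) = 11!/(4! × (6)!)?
False
The correct denominator is 4!×7!, giving C(11,4) = 330; the stated RHS is 11!/(4!×6!) = 2,310 ≠ 330, so the statement does not hold.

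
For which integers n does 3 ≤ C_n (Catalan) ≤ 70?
C_2=2; C_3=5; C_4=14; C_5=42; C_6=132. So valid n = 3, 4, 5.
Final answer: 3, 4, 5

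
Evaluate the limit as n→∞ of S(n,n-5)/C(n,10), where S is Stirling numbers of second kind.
945

Working:
The leading term of S(n,n-5) as a polynomial in n is (9)!!·C(n,10), so the ratio → (9)!! = 945.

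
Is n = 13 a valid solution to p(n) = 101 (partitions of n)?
Pentagonal recurrence p(n) = p(n−1) + p(n−2) − p(n−5) − p(n−7) + …: p(13) = p(12) + p(11) − p(8) − p(6) + p(1) = 77 + 56 − 22 − 11 + 1 = 101, which equals 101.

Answer: Yes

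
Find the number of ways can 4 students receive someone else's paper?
Using D(n) = (n-1)[D(n-1) + D(n-2)]:
D(4) = (4-1) × [D(3) + D(2)]
      = 3 × [2 + 1]
      = 3 × 3
      = 9
Final answer: 9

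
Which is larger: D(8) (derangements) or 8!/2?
8!/2

Explanation: D(8) = (8-1)·[D(7) + D(6)] = 7·[1,854 + 265] = 14,833; 8!/2 = 40,320/2 = 20,160.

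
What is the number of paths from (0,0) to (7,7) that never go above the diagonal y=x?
Counted by the Catalan number C_7: C_7 = C(14,7)/(7+1) = 3,432/8 = 429.

Answer: 429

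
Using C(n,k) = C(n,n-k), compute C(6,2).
15

Reasoning: C(6,2) = C(6,4) = 15.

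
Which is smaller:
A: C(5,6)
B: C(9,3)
A

Explanation: A=C(5,6)=0, B=C(9,3)=84.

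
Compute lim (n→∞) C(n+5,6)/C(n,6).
1

Solution: Both numerator and denominator grow as n^6/6! for large n, so the ratio → 1.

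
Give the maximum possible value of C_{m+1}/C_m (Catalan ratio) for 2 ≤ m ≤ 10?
7/2

Reasoning: C_{m+1}/C_m = 2(2m+1)/(m+2), which increases with m. Maximum at m = 10: 2·21/12 = 7/2.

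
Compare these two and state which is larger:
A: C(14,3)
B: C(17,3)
B

A=C(14,3)=364, B=C(17,3)=680.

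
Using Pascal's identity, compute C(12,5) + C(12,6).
C(12,5) + C(12,6) = C(13,6) = 1,716.

Answer: 1,716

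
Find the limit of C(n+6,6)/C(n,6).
1

Solution: Both numerator and denominator grow as n^6/6! for large n, so the ratio → 1.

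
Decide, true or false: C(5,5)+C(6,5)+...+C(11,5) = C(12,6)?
True

Working:
Hockey stick identity gives Σ = C(12,6) = 924; RHS C(12,6) = 924.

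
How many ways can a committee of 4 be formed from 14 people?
1,001
C(14,4) = 14! / (4! × (14-4)!)
         = 14! / (4! × 10!)
         = 1,001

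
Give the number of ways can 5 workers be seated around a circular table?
24

Explanation: Circular arrangements: (5-1)! = 24.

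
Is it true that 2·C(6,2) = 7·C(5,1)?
False

Solution: Absorption identity k·C(n,k) = n·C(n-1,k-1). LHS = 2·15 = 30; RHS = 7·5 = 35.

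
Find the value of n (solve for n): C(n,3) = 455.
15
C(n,3) = n(n−1)(n−2)/3! is increasing in n, and n(n−1)(n−2) = 3!·455 = 2,730 ≈ (n−1)^3 gives n ≈ 15.0. Check: C(13,3) = 286, C(14,3) = 364, C(15,3) = 455 ✓. So n = 15.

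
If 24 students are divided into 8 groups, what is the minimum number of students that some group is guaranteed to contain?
3

Working:
Pigeonhole: ⌈24/8⌉ = 3.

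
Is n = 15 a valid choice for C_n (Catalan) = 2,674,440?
No

Working:
C_15 = C(30,15)/(15+1) = 155,117,520/16 = 9,694,845, which does not equal 2,674,440.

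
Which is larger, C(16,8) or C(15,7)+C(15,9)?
C(16,8)=12,870; C(15,7)+C(15,9)=6,435+5,005=11,440.

Answer: C(16,8)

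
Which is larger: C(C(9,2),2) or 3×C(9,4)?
C(C(9,2),2)
C(C(9,2),2)=630, 3×C(9,4)=378.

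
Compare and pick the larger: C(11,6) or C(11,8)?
C(11,6)
C(11,6)=462, C(11,8)=165.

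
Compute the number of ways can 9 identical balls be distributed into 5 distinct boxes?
715

C(9+5-1, 5-1) = C(13, 4) = 715.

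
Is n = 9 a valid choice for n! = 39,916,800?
9! = 9·8! = 9·40,320 = 362,880, which does not equal 39,916,800.
Final answer: No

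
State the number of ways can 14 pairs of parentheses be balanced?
2,674,440

Explanation: Using the Catalan number formula: C_n = C(2n, n) / (n+1)
C_14 = C(28, 14) / (14+1)
     = 40116600 / 15
     = 2,674,440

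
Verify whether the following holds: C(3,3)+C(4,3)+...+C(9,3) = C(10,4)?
True
Hockey stick identity gives Σ = C(10,4) = 210; RHS C(10,4) = 210.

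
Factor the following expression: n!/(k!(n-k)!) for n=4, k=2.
C(4,2) = 6

Explanation: This is the binomial coefficient C(4,2) = 6.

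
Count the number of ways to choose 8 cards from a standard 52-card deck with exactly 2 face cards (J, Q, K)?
253,333,080
12 face cards and 40 non-face cards: C(12,2) × C(40,6) = 66 × 3,838,380 = 253,333,080.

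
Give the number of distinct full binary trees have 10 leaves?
4,862

Explanation: Using the Catalan number formula: C_n = C(2n, n) / (n+1)
C_9 = C(18, 9) / (9+1)
     = 48620 / 10
     = 4,862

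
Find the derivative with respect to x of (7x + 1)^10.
Chain rule: 10(7x+1)^{9} × 7 = 70(7x+1)^{9}.

Answer: 70(7x + 1)^9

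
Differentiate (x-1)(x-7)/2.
(2x - 8)/2

Reasoning: d/dx[(x-1)(x-7)] = (x-7) + (x-1) = 2x - 8. Dividing by 2 gives (2x - 8)/2.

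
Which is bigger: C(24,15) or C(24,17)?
C(24,15)

Solution: C(24,15)=1,307,504, C(24,17)=346,104.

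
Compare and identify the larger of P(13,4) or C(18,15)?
P(13,4)

Explanation: P(13,4)=17,160, C(18,15)=816.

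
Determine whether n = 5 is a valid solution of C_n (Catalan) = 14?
C_5 = C(10,5)/(5+1) = 252/6 = 42, which does not equal 14.
Final answer: No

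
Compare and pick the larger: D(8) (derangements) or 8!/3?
D(8)

Reasoning: D(8) = (8-1)·[D(7) + D(6)] = 7·[1,854 + 265] = 14,833; 8!/3 = 40,320/3 = 13,440.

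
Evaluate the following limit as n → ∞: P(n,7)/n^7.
P(n,7) = n(n-1)···(n-6) ≈ n^7 for large n. Limit = 1.
Final answer: 1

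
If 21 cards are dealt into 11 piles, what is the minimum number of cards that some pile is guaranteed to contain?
2

Explanation: Pigeonhole: ⌈21/11⌉ = 2.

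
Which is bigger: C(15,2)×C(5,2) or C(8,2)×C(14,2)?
C(8,2)×C(14,2)

C(15,2)×C(5,2)=1,050, C(8,2)×C(14,2)=2,548.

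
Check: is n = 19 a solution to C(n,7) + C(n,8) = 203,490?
C(19,7) + C(19,8) = 50,388 + 75,582 = 125,970, which does not equal 203,490.

Answer: No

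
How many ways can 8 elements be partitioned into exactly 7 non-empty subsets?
28

Explanation: This equals S(8,7), the Stirling number of the 2nd kind.
Using the Stirling recurrence: S(n,k) = k·S(n-1,k) + S(n-1,k-1)
S(8,7) = 7·S(7,7) + S(7,6)
         = 7·1 + 21
         = 7 + 21
         = 28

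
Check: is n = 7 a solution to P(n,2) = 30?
P(7,2) = 7·6 = 42, which does not equal 30.
Final answer: No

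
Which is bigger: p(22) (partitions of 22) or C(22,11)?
C(22,11)
Pentagonal recurrence p(n) = p(n−1) + p(n−2) − p(n−5) − p(n−7) + …: p(22) = p(21) + p(20) − p(17) − p(15) + p(10) + p(7) − p(0) = 792 + 627 − 297 − 176 + 42 + 15 − 1 = 1,002; C(22,11) = 705,432.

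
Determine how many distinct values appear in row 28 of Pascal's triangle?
15

Row 28 has entries C(28,0)..C(28,28); by symmetry C(28,k)=C(28,28-k), giving 15 distinct values.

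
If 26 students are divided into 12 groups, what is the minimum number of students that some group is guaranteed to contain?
Pigeonhole: ⌈26/12⌉ = 3.

Answer: 3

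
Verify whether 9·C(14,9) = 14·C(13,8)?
True
Absorption identity k·C(n,k) = n·C(n-1,k-1). LHS = 9·2002 = 18,018; RHS = 14·1287 = 18,018.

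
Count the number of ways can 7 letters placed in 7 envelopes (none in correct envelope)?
Using D(n) = (n-1)[D(n-1) + D(n-2)]:
D(7) = (7-1) × [D(6) + D(5)]
      = 6 × [265 + 44]
      = 6 × 309
      = 1,854
Final answer: 1,854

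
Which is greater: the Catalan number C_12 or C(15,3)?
C_12
C_12 = C(24,12)/(12+1) = 2,704,156/13 = 208,012; C(15,3) = 455.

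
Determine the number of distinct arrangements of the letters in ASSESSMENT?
75,600

Explanation: Word has 10 letters (A=1, S=4, E=2, M=1, N=1, T=1). Arrangements: 10!/Π(k!) = 75,600.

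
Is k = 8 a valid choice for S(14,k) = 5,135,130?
No
S(14,8) = 8·S(13,8) + S(13,7) = 8·1,899,612 + 5,715,424 = 20,912,320, which does not equal 5,135,130.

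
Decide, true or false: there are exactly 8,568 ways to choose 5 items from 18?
True

Working:
C(18,5) = 8,568.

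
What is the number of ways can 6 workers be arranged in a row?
720

Solution: Arrangements of 6 distinct objects: 6! = 720.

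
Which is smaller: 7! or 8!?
7!
7!=5,040, 8!=40,320. 8! > 7!.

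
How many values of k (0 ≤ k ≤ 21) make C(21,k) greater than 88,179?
8

Row 21 is unimodal and symmetric about k=21/2. C(21,6)=54,264 ≤ 88,179; C(21,7)=116,280 > 88,179; by symmetry C(21,k) > 88,179 for k = 7..14. That's 14 - 7 + 1 = 8 values.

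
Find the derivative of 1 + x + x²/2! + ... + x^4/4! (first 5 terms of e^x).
Differentiating term by term gives the first 4 terms of e^x.
Final answer: 1 + x + x²/2! + ... + x^3/3!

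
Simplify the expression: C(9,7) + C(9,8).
45

By Pascal's identity: C(10,8) = 45.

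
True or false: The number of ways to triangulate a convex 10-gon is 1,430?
Triangulations of a convex 10-gon are counted by the Catalan number C_8: C_8 = C(16,8)/(8+1) = 12,870/9 = 1,430.
Final answer: True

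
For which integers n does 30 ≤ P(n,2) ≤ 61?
6, 7, 8

Explanation: P(5,2)=20; P(6,2)=30; P(7,2)=42; P(8,2)=56; P(9,2)=72. So valid n = 6, 7, 8.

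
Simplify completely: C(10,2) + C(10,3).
165
By Pascal's identity: C(11,3) = 165.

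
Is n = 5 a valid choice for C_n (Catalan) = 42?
Yes

Explanation: C_5 = C(10,5)/(5+1) = 252/6 = 42, which equals 42.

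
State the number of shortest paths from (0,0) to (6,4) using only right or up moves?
Choose 6 rights from 10 moves: C(10,6) = 210.

Answer: 210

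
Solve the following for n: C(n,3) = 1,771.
23
C(n,3) = n(n−1)(n−2)/3! is increasing in n, and n(n−1)(n−2) = 3!·1,771 = 10,626 ≈ (n−1)^3 gives n ≈ 23.0. Check: C(21,3) = 1,330, C(22,3) = 1,540, C(23,3) = 1,771 ✓. So n = 23.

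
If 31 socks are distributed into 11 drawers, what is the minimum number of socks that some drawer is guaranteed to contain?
3
Pigeonhole: ⌈31/11⌉ = 3.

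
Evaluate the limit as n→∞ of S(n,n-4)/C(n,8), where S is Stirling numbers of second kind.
105

Working:
The leading term of S(n,n-4) as a polynomial in n is (7)!!·C(n,8), so the ratio → (7)!! = 105.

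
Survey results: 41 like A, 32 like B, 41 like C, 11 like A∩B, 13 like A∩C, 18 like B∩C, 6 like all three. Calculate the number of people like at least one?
78

Working:
|A∪B∪C| = 41+32+41-11-13-18+6 = 78.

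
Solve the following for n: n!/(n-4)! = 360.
n!/(n-4)! = n×(n-1)×(n-2)×(n-3), a product of 4 consecutive integers ≈ (n−1.5)^4. 360^(1/4) + 1.5 ≈ 5.9; check n = 6: 6×5×4×3 = 360 ✓. So n = 6.
Final answer: 6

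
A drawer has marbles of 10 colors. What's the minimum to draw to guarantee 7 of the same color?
61

Working:
Worst case: 6 of each = 60. One more: 61.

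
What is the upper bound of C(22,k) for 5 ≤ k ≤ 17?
705,432

Solution: C(22,k) is maximised at the centre of the row: C(22,11) = 705,432.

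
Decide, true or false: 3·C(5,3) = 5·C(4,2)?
Absorption identity k·C(n,k) = n·C(n-1,k-1). LHS = 3·10 = 30; RHS = 5·6 = 30.
Final answer: True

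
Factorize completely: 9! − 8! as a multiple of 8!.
8 × 8! = 322,560

Reasoning: 9! − 8! = 9·8! − 8! = (9 − 1)·8! = 8 × 8! = 322,560.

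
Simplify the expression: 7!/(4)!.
This equals 7×6×5 = 210.
Final answer: 210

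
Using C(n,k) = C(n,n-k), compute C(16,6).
C(16,6) = C(16,10) = 8,008.

Answer: 8,008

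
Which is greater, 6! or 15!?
15!

Explanation: 6!=720, 15!=1,307,674,368,000. 15! > 6!.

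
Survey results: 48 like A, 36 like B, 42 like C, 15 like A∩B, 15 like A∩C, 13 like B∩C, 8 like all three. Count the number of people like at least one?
91
|A∪B∪C| = 48+36+42-15-15-13+8 = 91.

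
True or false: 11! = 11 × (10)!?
True

Working:
By definition n! = n × (n-1)!, so 11! = 11 × 10!.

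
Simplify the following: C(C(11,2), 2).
1,485

Solution: C(11,2) = 55, then C(55, 2) = 1,485.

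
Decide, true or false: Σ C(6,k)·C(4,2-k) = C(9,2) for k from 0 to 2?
False

Reasoning: Vandermonde's identity gives C(10,2) = 45; RHS C(9,2) = 36.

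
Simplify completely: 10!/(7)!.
This equals 10×9×8 = 720.
Final answer: 720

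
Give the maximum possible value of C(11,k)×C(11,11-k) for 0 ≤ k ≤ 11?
213,444

Reasoning: C(11,k)·C(11,11-k) = C(11,k)², maximised at the centre k = 5: C(11,5)² = 213,444.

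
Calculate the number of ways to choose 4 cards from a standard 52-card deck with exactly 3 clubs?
11,154

Reasoning: 13 clubs and 39 non-clubs: C(13,3) × C(39,1) = 286 × 39 = 11,154.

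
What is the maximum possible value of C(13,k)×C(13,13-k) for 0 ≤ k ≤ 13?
2,944,656

Reasoning: C(13,k)·C(13,13-k) = C(13,k)², maximised at the centre k = 6: C(13,6)² = 2,944,656.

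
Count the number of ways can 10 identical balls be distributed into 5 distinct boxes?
1,001

Solution: C(10+5-1, 5-1) = C(14, 4) = 1,001.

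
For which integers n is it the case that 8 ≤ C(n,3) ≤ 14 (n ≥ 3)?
5

C(4,3)=4; C(5,3)=10; C(6,3)=20. So valid n = 5.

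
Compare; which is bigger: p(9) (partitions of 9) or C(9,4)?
C(9,4)

Working:
Pentagonal recurrence p(n) = p(n−1) + p(n−2) − p(n−5) − p(n−7) + …: p(9) = p(8) + p(7) − p(4) − p(2) = 22 + 15 − 5 − 2 = 30; C(9,4) = 126.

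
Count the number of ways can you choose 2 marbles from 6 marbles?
15

Explanation: C(6,2) = 6! / (2! × (6-2)!)
         = 6! / (2! × 4!)
         = 15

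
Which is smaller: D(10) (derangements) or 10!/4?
10!/4

Explanation: D(10) = (10-1)·[D(9) + D(8)] = 9·[133,496 + 14,833] = 1,334,961; 10!/4 = 3,628,800/4 = 907,200.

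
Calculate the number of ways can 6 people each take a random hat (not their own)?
265

Explanation: Using D(n) = (n-1)[D(n-1) + D(n-2)]:
D(6) = (6-1) × [D(5) + D(4)]
      = 5 × [44 + 9]
      = 5 × 53
      = 265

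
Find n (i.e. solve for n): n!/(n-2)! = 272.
n!/(n-2)! = n×(n-1), a product of 2 consecutive integers ≈ (n−0.5)^2. 272^(1/2) + 0.5 ≈ 17.0; check n = 17: 17×16 = 272 ✓. So n = 17.
Final answer: 17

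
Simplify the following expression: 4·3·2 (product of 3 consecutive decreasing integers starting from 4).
This is P(4,3) = 4!/(1)! = 24.

Answer: 24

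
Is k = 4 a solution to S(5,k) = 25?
S(5,4) = 4·S(4,4) + S(4,3) = 4·1 + 6 = 10, which does not equal 25.

Answer: No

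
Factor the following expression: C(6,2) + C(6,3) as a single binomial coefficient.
C(7,3)

Solution: By Pascal's identity: C(6,2) + C(6,3) = C(7,3) = 35.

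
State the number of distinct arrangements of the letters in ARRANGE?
1,260

Working:
Word has 7 letters (A=2, R=2, N=1, G=1, E=1). Arrangements: 7!/Π(k!) = 1,260.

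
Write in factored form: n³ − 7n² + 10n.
n³ − 7n² + 10n = n(n² − 7n + 10) = n(n − 2)(n − 5).

Answer: n(n − 2)(n − 5)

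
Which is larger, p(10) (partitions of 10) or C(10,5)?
Pentagonal recurrence p(n) = p(n−1) + p(n−2) − p(n−5) − p(n−7) + …: p(10) = p(9) + p(8) − p(5) − p(3) = 30 + 22 − 7 − 3 = 42; C(10,5) = 252.

Answer: C(10,5)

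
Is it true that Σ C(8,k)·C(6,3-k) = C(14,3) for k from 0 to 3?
True

Working:
Vandermonde's identity gives C(14,3) = 364; RHS C(14,3) = 364.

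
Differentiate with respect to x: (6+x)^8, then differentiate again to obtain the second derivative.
First derivative: 8(6+x)^{7}. Second derivative: 8·7·(6+x)^{6} = 56(6+x)^{6}.
Final answer: 56(6+x)^6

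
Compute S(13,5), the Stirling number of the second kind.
7,508,501

Working:
Using the Stirling recurrence: S(n,k) = k·S(n-1,k) + S(n-1,k-1)
S(13,5) = 5·S(12,5) + S(12,4)
         = 5·1379400 + 611501
         = 6897000 + 611501
         = 7,508,501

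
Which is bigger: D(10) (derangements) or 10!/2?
10!/2

D(10) = (10-1)·[D(9) + D(8)] = 9·[133,496 + 14,833] = 1,334,961; 10!/2 = 3,628,800/2 = 1,814,400.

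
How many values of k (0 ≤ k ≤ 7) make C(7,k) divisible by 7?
Checking C(7,k) mod 7 for k = 0..7: divisible at k = 1, 2, 3, 4, 5, 6. That's 6 values.
Final answer: 6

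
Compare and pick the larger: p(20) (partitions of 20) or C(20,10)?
Pentagonal recurrence p(n) = p(n−1) + p(n−2) − p(n−5) − p(n−7) + …: p(20) = p(19) + p(18) − p(15) − p(13) + p(8) + p(5) = 490 + 385 − 176 − 101 + 22 + 7 = 627; C(20,10) = 184,756.
Final answer: C(20,10)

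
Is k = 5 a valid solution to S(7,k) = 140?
Yes

Solution: S(7,5) = 5·S(6,5) + S(6,4) = 5·15 + 65 = 140, which equals 140.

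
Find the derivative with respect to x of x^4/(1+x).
Quotient rule: [4x^{3}(1+x) - x^4]/(1+x)².
Final answer: (4x^3(1+x) - x^4)/(1+x)²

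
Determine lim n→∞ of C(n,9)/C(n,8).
C(n,9)/C(n,8) = (n-8)/9 → ∞ as n → ∞.

Answer: ∞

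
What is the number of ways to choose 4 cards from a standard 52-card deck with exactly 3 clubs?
11,154

Explanation: 13 clubs and 39 non-clubs: C(13,3) × C(39,1) = 286 × 39 = 11,154.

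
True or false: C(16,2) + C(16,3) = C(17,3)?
True

Pascal's identity C(n,k) + C(n,k+1) = C(n+1,k+1): 120 + 560 = 680 = C(17,3).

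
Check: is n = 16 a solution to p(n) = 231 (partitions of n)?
Yes
Pentagonal recurrence p(n) = p(n−1) + p(n−2) − p(n−5) − p(n−7) + …: p(16) = p(15) + p(14) − p(11) − p(9) + p(4) + p(1) = 176 + 135 − 56 − 30 + 5 + 1 = 231, which equals 231.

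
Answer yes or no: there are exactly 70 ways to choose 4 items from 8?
Yes

Reasoning: C(8,4) = 70.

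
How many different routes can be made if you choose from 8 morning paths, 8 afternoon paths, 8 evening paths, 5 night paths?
2,560

Explanation: By the multiplication principle: 8 × 8 × 8 × 5 = 2,560.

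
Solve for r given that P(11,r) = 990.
P(11,r) = 11·10·…·(11−r+1), a product of r factors. Multiplying down from 11: 11 = 11; 11·10 = 110; 11·10·9 = 990 ✓ (3 factors). So r = 3.

Answer: 3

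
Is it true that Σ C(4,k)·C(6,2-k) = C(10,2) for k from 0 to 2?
True

Vandermonde's identity gives C(10,2) = 45; RHS C(10,2) = 45.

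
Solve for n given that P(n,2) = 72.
9

Solution: P(n,2) = n(n−1) is increasing in n; n(n−1) ≈ (n−0.5)^2 = 72 gives n ≈ 9.0. Check: P(7,2) = 42, P(8,2) = 56, P(9,2) = 72 ✓. So n = 9.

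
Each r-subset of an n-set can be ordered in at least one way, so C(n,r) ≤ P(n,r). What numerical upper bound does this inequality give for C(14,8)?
121,080,960

Working:
P(14,8) = 14·13·12·11·10·9·8·7 = 121,080,960, so C(14,8) ≤ 121,080,960. (The bound is loose by a factor of 8! = 40,320: C(14,8) = 121,080,960/40,320 = 3,003.)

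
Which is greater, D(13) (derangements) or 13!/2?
D(13) = (13-1)·[D(12) + D(11)] = 12·[176,214,841 + 14,684,570] = 2,290,792,932; 13!/2 = 6,227,020,800/2 = 3,113,510,400.

Answer: 13!/2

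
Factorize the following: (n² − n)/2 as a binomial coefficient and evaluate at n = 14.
C(n,2); C(14,2) = 91
(n² − n)/2 = n(n−1)/2 = C(n,2). At n = 14: C(14,2) = 91.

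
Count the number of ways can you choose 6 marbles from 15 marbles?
5,005

C(15,6) = 15! / (6! × (15-6)!)
         = 15! / (6! × 9!)
         = 5,005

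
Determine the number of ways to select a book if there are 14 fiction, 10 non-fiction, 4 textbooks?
28

Working:
By the addition principle: 14 + 10 + 4 = 28.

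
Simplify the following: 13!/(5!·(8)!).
1,287

Explanation: This is C(13,5) = 1,287.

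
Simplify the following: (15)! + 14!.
1,394,852,659,200

Reasoning: (15)! + 14! = (15)·14! + 14! = (15+1)·14! = 16·14! = 1,394,852,659,200.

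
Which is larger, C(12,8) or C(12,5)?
C(12,5)

C(12,8)=495, C(12,5)=792.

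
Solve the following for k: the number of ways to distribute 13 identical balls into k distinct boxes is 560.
4

Reasoning: Stars and bars: the count is C(13+k−1, k−1), increasing in k. k=2: C(14,1) = 14, k=3: C(15,2) = 105, k=4: C(16,3) = 560 ✓. So k = 4.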